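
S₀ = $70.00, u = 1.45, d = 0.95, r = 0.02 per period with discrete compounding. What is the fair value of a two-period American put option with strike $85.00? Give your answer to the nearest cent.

$15.60

Risk-neutral probability p = (1 + 0.02 − 0.95)/(1.45 − 0.95) = 0.0700/0.5000 = 0.1400
Terminal stock prices: S_uu = 147.2, S_ud = 96.42, S_dd = 63.17
Terminal payoffs (K − S): max(-62.18, 0) = 0, max(-11.42, 0) = 0, max(21.83, 0) = 21.83
Node u (S = 101.5): continuation = 1/1.02·[0.1400·0.0000 + 0.8600·0.0000] = 0.0000; exercise value = 0.0000 ≤ continuation, so V_u = 0.0000
Node d (S = 66.5): continuation = 1/1.02·[0.1400·0.0000 + 0.8600·21.8250] = 18.4015; exercise value = 18.5000 > continuation, so V_d = 18.5000 (exercise)
Node 0 (S = 70): continuation = 1/1.02·[0.1400·0.0000 + 0.8600·18.5000] = 15.5980; exercise value = 15.0000 ≤ continuation, so V_0 = 15.5980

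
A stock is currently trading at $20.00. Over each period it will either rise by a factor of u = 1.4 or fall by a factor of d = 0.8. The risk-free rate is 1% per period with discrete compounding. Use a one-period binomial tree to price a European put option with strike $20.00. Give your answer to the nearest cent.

Risk-neutral probability p = (1 + 0.01 − 0.8)/(1.4 − 0.8) = 0.2100/0.6000 = 0.3500
Terminal stock prices: S_u = 28, S_d = 16
Terminal payoffs (K − S): max(-8, 0) = 0, max(4, 0) = 4
Node 0 (S = 20): V_0 = 1/1.01·[0.3500·0.0000 + 0.6500·4.0000] = 2.5743

$2.57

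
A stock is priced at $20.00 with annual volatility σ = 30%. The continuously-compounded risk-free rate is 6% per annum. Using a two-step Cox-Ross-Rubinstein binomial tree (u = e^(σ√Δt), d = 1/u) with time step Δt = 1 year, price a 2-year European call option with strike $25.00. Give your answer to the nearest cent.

$2.82

CRR parameters: u = e^(σ√Δt) = e^(0.3·√1) = 1.3499, d = 1/u = 0.7408
Per-period rate: rΔt = 0.06·1 = 0.06, so R = e^0.06 = 1.0618
Risk-neutral probability p = (e^0.06 − 0.7408)/(1.3499 − 0.7408) = 0.3210/0.6090 = 0.5271
Terminal stock prices: S_uu = 36.44, S_ud = 20, S_dd = 10.98
Terminal payoffs (S − K): max(11.44, 0) = 11.44, max(-5, 0) = 0, max(-14.02, 0) = 0
Node u (S = 27): V_u = e^(−0.06)·[0.5271·11.4424 + 0.4729·0.0000] = 5.6799
Node d (S = 14.82): V_d = e^(−0.06)·[0.5271·0.0000 + 0.4729·0.0000] = 0.0000
Node 0 (S = 20): V_0 = e^(−0.06)·[0.5271·5.6799 + 0.4729·0.0000] = 2.8195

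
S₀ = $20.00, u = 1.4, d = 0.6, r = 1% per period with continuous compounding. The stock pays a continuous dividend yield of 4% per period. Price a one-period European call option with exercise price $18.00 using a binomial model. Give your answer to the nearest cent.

$4.58

Per-period risk-free factor R = e^0.01 = 1.0101; dividend-adjusted growth = e^(0.01−0.04) = 0.9704.
Risk-neutral probability p = (0.9704 − 0.6)/(1.4 − 0.6) = 0.3704/0.8000 = 0.4631
Terminal stock prices: S_u = 28, S_d = 12
Terminal payoffs (S − K): max(10, 0) = 10, max(-6, 0) = 0
Node 0 (S = 20): V_0 = e^(−0.01)·[0.4631·10.0000 + 0.5369·0.0000] = 4.5845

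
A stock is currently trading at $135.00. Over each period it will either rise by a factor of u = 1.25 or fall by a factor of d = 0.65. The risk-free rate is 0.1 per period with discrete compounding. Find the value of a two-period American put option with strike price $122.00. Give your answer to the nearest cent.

$9.69

Risk-neutral probability p = (1 + 0.1 − 0.65)/(1.25 − 0.65) = 0.4500/0.6000 = 0.7500
Terminal stock prices: S_uu = 210.9, S_ud = 109.7, S_dd = 57.04
Terminal payoffs (K − S): max(-88.94, 0) = 0, max(12.31, 0) = 12.31, max(64.96, 0) = 64.96
Node u (S = 168.8): continuation = 1/1.1·[0.7500·0.0000 + 0.2500·12.3125] = 2.7983; exercise value = 0.0000 ≤ continuation, so V_u = 2.7983
Node d (S = 87.75): continuation = 1/1.1·[0.7500·12.3125 + 0.2500·64.9625] = 23.1591; exercise value = 34.2500 > continuation, so V_d = 34.2500 (exercise)
Node 0 (S = 135): continuation = 1/1.1·[0.7500·2.7983 + 0.2500·34.2500] = 9.6920; exercise value = 0.0000 ≤ continuation, so V_0 = 9.6920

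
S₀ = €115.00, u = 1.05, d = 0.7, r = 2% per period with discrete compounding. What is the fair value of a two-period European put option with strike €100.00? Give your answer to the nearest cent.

€2.64

Risk-neutral probability p = (1 + 0.02 − 0.7)/(1.05 − 0.7) = 0.3200/0.3500 = 0.9143
Terminal stock prices: S_uu = 126.8, S_ud = 84.52, S_dd = 56.35
Terminal payoffs (K − S): max(-26.79, 0) = 0, max(15.48, 0) = 15.48, max(43.65, 0) = 43.65
Node u (S = 120.8): V_u = 1/1.02·[0.9143·0.0000 + 0.0857·15.4750] = 1.3004
Node d (S = 80.5): V_d = 1/1.02·[0.9143·15.4750 + 0.0857·43.6500] = 17.5392
Node 0 (S = 115): V_0 = 1/1.02·[0.9143·1.3004 + 0.0857·17.5392] = 2.6395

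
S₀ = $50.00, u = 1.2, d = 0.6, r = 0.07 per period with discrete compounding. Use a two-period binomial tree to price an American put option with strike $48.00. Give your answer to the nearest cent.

$5.42

Risk-neutral probability p = (1 + 0.07 − 0.6)/(1.2 − 0.6) = 0.4700/0.6000 = 0.7833
Terminal stock prices: S_uu = 72, S_ud = 36, S_dd = 18
Terminal payoffs (K − S): max(-24, 0) = 0, max(12, 0) = 12, max(30, 0) = 30
Node u (S = 60): continuation = 1/1.07·[0.7833·0.0000 + 0.2167·12.0000] = 2.4299; exercise value = 0.0000 ≤ continuation, so V_u = 2.4299
Node d (S = 30): continuation = 1/1.07·[0.7833·12.0000 + 0.2167·30.0000] = 14.8598; exercise value = 18.0000 > continuation, so V_d = 18.0000 (exercise)
Node 0 (S = 50): continuation = 1/1.07·[0.7833·2.4299 + 0.2167·18.0000] = 5.4238; exercise value = 0.0000 ≤ continuation, so V_0 = 5.4238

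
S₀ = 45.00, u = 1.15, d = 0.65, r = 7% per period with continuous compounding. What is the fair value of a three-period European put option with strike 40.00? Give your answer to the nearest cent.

1.33

Risk-neutral probability p = (e^0.07 − 0.65)/(1.15 − 0.65) = 0.4225/0.5000 = 0.8450
Terminal stock prices: S_uuu = 68.44, S_uud = 38.68, S_udd = 21.86, S_ddd = 12.36
Terminal payoffs (K − S): max(-28.44, 0) = 0, max(1.317, 0) = 1.317, max(18.14, 0) = 18.14, max(27.64, 0) = 27.64
Node uu (S = 59.51): V_uu = e^(−0.07)·[0.8450·0.0000 + 0.1550·1.3169] = 0.1903
Node ud (S = 33.64): V_ud = e^(−0.07)·[0.8450·1.3169 + 0.1550·18.1356] = 3.6583
Node dd (S = 19.01): V_dd = e^(−0.07)·[0.8450·18.1356 + 0.1550·27.6419] = 18.2833
Node u (S = 51.75): V_u = e^(−0.07)·[0.8450·0.1903 + 0.1550·3.6583] = 0.6786
Node d (S = 29.25): V_d = e^(−0.07)·[0.8450·3.6583 + 0.1550·18.2833] = 5.5243
Node 0 (S = 45): V_0 = e^(−0.07)·[0.8450·0.6786 + 0.1550·5.5243] = 1.3329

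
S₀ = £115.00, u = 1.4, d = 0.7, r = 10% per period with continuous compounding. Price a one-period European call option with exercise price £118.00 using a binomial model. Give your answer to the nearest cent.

£22.52

Risk-neutral probability p = (e^0.1 − 0.7)/(1.4 − 0.7) = 0.4052/0.7000 = 0.5788
Terminal stock prices: S_u = 161, S_d = 80.5
Terminal payoffs (S − K): max(43, 0) = 43, max(-37.5, 0) = 0
Node 0 (S = 115): V_0 = e^(−0.1)·[0.5788·43.0000 + 0.4212·0.0000] = 22.5206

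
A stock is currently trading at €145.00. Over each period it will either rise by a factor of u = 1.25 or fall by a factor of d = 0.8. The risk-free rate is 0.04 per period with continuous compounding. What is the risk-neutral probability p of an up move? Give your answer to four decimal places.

p = 0.5351

Risk-neutral probability p = (e^0.04 − 0.8)/(1.25 − 0.8) = 0.2408/0.4500 = 0.5351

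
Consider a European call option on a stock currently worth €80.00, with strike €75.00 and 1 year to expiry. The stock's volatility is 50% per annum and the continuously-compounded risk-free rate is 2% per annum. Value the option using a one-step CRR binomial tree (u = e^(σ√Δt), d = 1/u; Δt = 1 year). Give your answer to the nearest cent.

€22.14

CRR parameters: u = e^(σ√Δt) = e^(0.5·√1) = 1.6487, d = 1/u = 0.6065
Per-period rate: rΔt = 0.02·1 = 0.02, so R = e^0.02 = 1.0202
Risk-neutral probability p = (e^0.02 − 0.6065)/(1.6487 − 0.6065) = 0.4137/1.0422 = 0.3969
Terminal stock prices: S_u = 131.9, S_d = 48.52
Terminal payoffs (S − K): max(56.9, 0) = 56.9, max(-26.48, 0) = 0
Node 0 (S = 80): V_0 = e^(−0.02)·[0.3969·56.8977 + 0.6031·0.0000] = 22.1369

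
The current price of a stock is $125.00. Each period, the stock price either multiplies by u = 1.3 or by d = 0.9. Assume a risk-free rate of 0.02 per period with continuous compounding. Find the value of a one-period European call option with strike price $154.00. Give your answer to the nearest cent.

$2.50

Risk-neutral probability p = (e^0.02 − 0.9)/(1.3 − 0.9) = 0.1202/0.4000 = 0.3005
Terminal stock prices: S_u = 162.5, S_d = 112.5
Terminal payoffs (S − K): max(8.5, 0) = 8.5, max(-41.5, 0) = 0
Node 0 (S = 125): V_0 = e^(−0.02)·[0.3005·8.5000 + 0.6995·0.0000] = 2.5037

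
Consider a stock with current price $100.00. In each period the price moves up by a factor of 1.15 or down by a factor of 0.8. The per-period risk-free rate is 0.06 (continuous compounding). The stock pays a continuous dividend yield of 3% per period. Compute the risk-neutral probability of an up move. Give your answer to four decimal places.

p = 0.6584

Per-period risk-free factor R = e^0.06 = 1.0618; dividend-adjusted growth = e^(0.06−0.03) = 1.0305.
Risk-neutral probability p = (1.0305 − 0.8)/(1.15 − 0.8) = 0.2305/0.3500 = 0.6584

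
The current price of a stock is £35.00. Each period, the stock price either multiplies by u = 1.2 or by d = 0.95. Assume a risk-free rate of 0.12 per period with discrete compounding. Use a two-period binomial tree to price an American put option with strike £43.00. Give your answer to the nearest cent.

Risk-neutral probability p = (1 + 0.12 − 0.95)/(1.2 − 0.95) = 0.1700/0.2500 = 0.6800
Terminal stock prices: S_uu = 50.4, S_ud = 39.9, S_dd = 31.59
Terminal payoffs (K − S): max(-7.4, 0) = 0, max(3.1, 0) = 3.1, max(11.41, 0) = 11.41
Node u (S = 42): continuation = 1/1.12·[0.6800·0.0000 + 0.3200·3.1000] = 0.8857; exercise value = 1.0000 > continuation, so V_u = 1.0000 (exercise)
Node d (S = 33.25): continuation = 1/1.12·[0.6800·3.1000 + 0.3200·11.4125] = 5.1429; exercise value = 9.7500 > continuation, so V_d = 9.7500 (exercise)
Node 0 (S = 35): continuation = 1/1.12·[0.6800·1.0000 + 0.3200·9.7500] = 3.3929; exercise value = 8.0000 > continuation, so V_0 = 8.0000 (exercise)

£8.00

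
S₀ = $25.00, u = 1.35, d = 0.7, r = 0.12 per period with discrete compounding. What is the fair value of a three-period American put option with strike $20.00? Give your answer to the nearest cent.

$1.17

Risk-neutral probability p = (1 + 0.12 − 0.7)/(1.35 − 0.7) = 0.4200/0.6500 = 0.6462
Terminal stock prices: S_uuu = 61.51, S_uud = 31.89, S_udd = 16.54, S_ddd = 8.575
Terminal payoffs (K − S): max(-41.51, 0) = 0, max(-11.89, 0) = 0, max(3.463, 0) = 3.463, max(11.43, 0) = 11.43
Node uu (S = 45.56): continuation = 1/1.12·[0.6462·0.0000 + 0.3538·0.0000] = 0.0000; exercise value = 0.0000 ≤ continuation, so V_uu = 0.0000
Node ud (S = 23.62): continuation = 1/1.12·[0.6462·0.0000 + 0.3538·3.4625] = 1.0939; exercise value = 0.0000 ≤ continuation, so V_ud = 1.0939
Node dd (S = 12.25): continuation = 1/1.12·[0.6462·3.4625 + 0.3538·11.4250] = 5.6071; exercise value = 7.7500 > continuation, so V_dd = 7.7500 (exercise)
Node u (S = 33.75): continuation = 1/1.12·[0.6462·0.0000 + 0.3538·1.0939] = 0.3456; exercise value = 0.0000 ≤ continuation, so V_u = 0.3456
Node d (S = 17.5): continuation = 1/1.12·[0.6462·1.0939 + 0.3538·7.7500] = 3.0796; exercise value = 2.5000 ≤ continuation, so V_d = 3.0796
Node 0 (S = 25): continuation = 1/1.12·[0.6462·0.3456 + 0.3538·3.0796] = 1.1723; exercise value = 0.0000 ≤ continuation, so V_0 = 1.1723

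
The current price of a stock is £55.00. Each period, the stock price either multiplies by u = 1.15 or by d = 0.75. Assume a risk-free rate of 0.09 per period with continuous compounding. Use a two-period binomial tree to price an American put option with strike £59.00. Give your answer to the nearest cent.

£4.00

Risk-neutral probability p = (e^0.09 − 0.75)/(1.15 − 0.75) = 0.3442/0.4000 = 0.8604
Terminal stock prices: S_uu = 72.74, S_ud = 47.44, S_dd = 30.94
Terminal payoffs (K − S): max(-13.74, 0) = 0, max(11.56, 0) = 11.56, max(28.06, 0) = 28.06
Node u (S = 63.25): continuation = e^(−0.09)·[0.8604·0.0000 + 0.1396·11.5625] = 1.4748; exercise value = 0.0000 ≤ continuation, so V_u = 1.4748
Node d (S = 41.25): continuation = e^(−0.09)·[0.8604·11.5625 + 0.1396·28.0625] = 12.6719; exercise value = 17.7500 > continuation, so V_d = 17.7500 (exercise)
Node 0 (S = 55): continuation = e^(−0.09)·[0.8604·1.4748 + 0.1396·17.7500] = 3.4238; exercise value = 4.0000 > continuation, so V_0 = 4.0000 (exercise)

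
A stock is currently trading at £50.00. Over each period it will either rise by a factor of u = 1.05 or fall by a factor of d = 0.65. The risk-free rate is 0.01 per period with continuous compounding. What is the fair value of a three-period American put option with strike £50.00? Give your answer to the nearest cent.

£4.24

Risk-neutral probability p = (e^0.01 − 0.65)/(1.05 − 0.65) = 0.3601/0.4000 = 0.9001
Terminal stock prices: S_uuu = 57.88, S_uud = 35.83, S_udd = 22.18, S_ddd = 13.73
Terminal payoffs (K − S): max(-7.881, 0) = 0, max(14.17, 0) = 14.17, max(27.82, 0) = 27.82, max(36.27, 0) = 36.27
Node uu (S = 55.12): continuation = e^(−0.01)·[0.9001·0.0000 + 0.0999·14.1687] = 1.4010; exercise value = 0.0000 ≤ continuation, so V_uu = 1.4010
Node ud (S = 34.12): continuation = e^(−0.01)·[0.9001·14.1687 + 0.0999·27.8187] = 15.3775; exercise value = 15.8750 > continuation, so V_ud = 15.8750 (exercise)
Node dd (S = 21.13): continuation = e^(−0.01)·[0.9001·27.8187 + 0.0999·36.2687] = 28.3775; exercise value = 28.8750 > continuation, so V_dd = 28.8750 (exercise)
Node u (S = 52.5): continuation = e^(−0.01)·[0.9001·1.4010 + 0.0999·15.8750] = 2.8183; exercise value = 0.0000 ≤ continuation, so V_u = 2.8183
Node d (S = 32.5): continuation = e^(−0.01)·[0.9001·15.8750 + 0.0999·28.8750] = 17.0025; exercise value = 17.5000 > continuation, so V_d = 17.5000 (exercise)
Node 0 (S = 50): continuation = e^(−0.01)·[0.9001·2.8183 + 0.0999·17.5000] = 4.2420; exercise value = 0.0000 ≤ continuation, so V_0 = 4.2420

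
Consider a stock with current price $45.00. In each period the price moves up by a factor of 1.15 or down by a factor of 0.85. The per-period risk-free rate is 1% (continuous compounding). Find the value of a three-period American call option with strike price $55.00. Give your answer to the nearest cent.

$1.98

Risk-neutral probability p = (e^0.01 − 0.85)/(1.15 − 0.85) = 0.1601/0.3000 = 0.5335
Terminal stock prices: S_uuu = 68.44, S_uud = 50.59, S_udd = 37.39, S_ddd = 27.64
Terminal payoffs (S − K): max(13.44, 0) = 13.44, max(-4.414, 0) = 0, max(-17.61, 0) = 0, max(-27.36, 0) = 0
Node uu (S = 59.51): continuation = e^(−0.01)·[0.5335·13.4394 + 0.4665·0.0000] = 7.0986; exercise value = 4.5125 ≤ continuation, so V_uu = 7.0986
Node ud (S = 43.99): continuation = e^(−0.01)·[0.5335·0.0000 + 0.4665·0.0000] = 0.0000; exercise value = 0.0000 ≤ continuation, so V_ud = 0.0000
Node dd (S = 32.51): continuation = e^(−0.01)·[0.5335·0.0000 + 0.4665·0.0000] = 0.0000; exercise value = 0.0000 ≤ continuation, so V_dd = 0.0000
Node u (S = 51.75): continuation = e^(−0.01)·[0.5335·7.0986 + 0.4665·0.0000] = 3.7494; exercise value = 0.0000 ≤ continuation, so V_u = 3.7494
Node d (S = 38.25): continuation = e^(−0.01)·[0.5335·0.0000 + 0.4665·0.0000] = 0.0000; exercise value = 0.0000 ≤ continuation, so V_d = 0.0000
Node 0 (S = 45): continuation = e^(−0.01)·[0.5335·3.7494 + 0.4665·0.0000] = 1.9804; exercise value = 0.0000 ≤ continuation, so V_0 = 1.9804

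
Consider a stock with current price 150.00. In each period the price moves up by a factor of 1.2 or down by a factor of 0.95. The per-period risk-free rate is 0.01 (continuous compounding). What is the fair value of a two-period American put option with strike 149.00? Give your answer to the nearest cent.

Risk-neutral probability p = (e^0.01 − 0.95)/(1.2 − 0.95) = 0.0601/0.2500 = 0.2402
Terminal stock prices: S_uu = 216, S_ud = 171, S_dd = 135.4
Terminal payoffs (K − S): max(-67, 0) = 0, max(-22, 0) = 0, max(13.62, 0) = 13.62
Node u (S = 180): continuation = e^(−0.01)·[0.2402·0.0000 + 0.7598·0.0000] = 0.0000; exercise value = 0.0000 ≤ continuation, so V_u = 0.0000
Node d (S = 142.5): continuation = e^(−0.01)·[0.2402·0.0000 + 0.7598·13.6250] = 10.2493; exercise value = 6.5000 ≤ continuation, so V_d = 10.2493
Node 0 (S = 150): continuation = e^(−0.01)·[0.2402·0.0000 + 0.7598·10.2493] = 7.7099; exercise value = 0.0000 ≤ continuation, so V_0 = 7.7099

7.71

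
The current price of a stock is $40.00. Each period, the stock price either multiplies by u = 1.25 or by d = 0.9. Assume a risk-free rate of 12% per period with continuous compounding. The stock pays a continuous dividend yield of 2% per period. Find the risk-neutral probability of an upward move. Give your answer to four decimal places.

p = 0.5862

Per-period risk-free factor R = e^0.12 = 1.1275; dividend-adjusted growth = e^(0.12−0.02) = 1.1052.
Risk-neutral probability p = (1.1052 − 0.9)/(1.25 − 0.9) = 0.2052/0.3500 = 0.5862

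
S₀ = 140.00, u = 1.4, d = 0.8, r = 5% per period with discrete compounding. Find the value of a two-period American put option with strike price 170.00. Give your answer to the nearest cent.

Risk-neutral probability p = (1 + 0.05 − 0.8)/(1.4 − 0.8) = 0.2500/0.6000 = 0.4167
Terminal stock prices: S_uu = 274.4, S_ud = 156.8, S_dd = 89.6
Terminal payoffs (K − S): max(-104.4, 0) = 0, max(13.2, 0) = 13.2, max(80.4, 0) = 80.4
Node u (S = 196): continuation = 1/1.05·[0.4167·0.0000 + 0.5833·13.2000] = 7.3333; exercise value = 0.0000 ≤ continuation, so V_u = 7.3333
Node d (S = 112): continuation = 1/1.05·[0.4167·13.2000 + 0.5833·80.4000] = 49.9048; exercise value = 58.0000 > continuation, so V_d = 58.0000 (exercise)
Node 0 (S = 140): continuation = 1/1.05·[0.4167·7.3333 + 0.5833·58.0000] = 35.1323; exercise value = 30.0000 ≤ continuation, so V_0 = 35.1323

35.13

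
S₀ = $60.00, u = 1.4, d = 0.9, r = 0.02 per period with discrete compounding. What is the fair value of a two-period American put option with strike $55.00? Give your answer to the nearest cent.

Risk-neutral probability p = (1 + 0.02 − 0.9)/(1.4 − 0.9) = 0.1200/0.5000 = 0.2400
Terminal stock prices: S_uu = 117.6, S_ud = 75.6, S_dd = 48.6
Terminal payoffs (K − S): max(-62.6, 0) = 0, max(-20.6, 0) = 0, max(6.4, 0) = 6.4
Node u (S = 84): continuation = 1/1.02·[0.2400·0.0000 + 0.7600·0.0000] = 0.0000; exercise value = 0.0000 ≤ continuation, so V_u = 0.0000
Node d (S = 54): continuation = 1/1.02·[0.2400·0.0000 + 0.7600·6.4000] = 4.7686; exercise value = 1.0000 ≤ continuation, so V_d = 4.7686
Node 0 (S = 60): continuation = 1/1.02·[0.2400·0.0000 + 0.7600·4.7686] = 3.5531; exercise value = 0.0000 ≤ continuation, so V_0 = 3.5531

$3.55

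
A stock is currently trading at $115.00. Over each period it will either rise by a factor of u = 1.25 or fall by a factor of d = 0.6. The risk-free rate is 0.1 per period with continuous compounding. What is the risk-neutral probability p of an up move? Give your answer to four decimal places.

Risk-neutral probability p = (e^0.1 − 0.6)/(1.25 − 0.6) = 0.5052/0.6500 = 0.7772

p = 0.7772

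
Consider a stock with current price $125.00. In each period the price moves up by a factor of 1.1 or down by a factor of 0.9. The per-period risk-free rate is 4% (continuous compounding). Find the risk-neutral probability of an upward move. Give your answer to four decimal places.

Risk-neutral probability p = (e^0.04 − 0.9)/(1.1 − 0.9) = 0.1408/0.2000 = 0.7041

p = 0.7041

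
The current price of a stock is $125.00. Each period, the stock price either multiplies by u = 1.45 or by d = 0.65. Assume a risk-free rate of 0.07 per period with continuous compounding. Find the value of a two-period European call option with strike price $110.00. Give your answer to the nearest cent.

Risk-neutral probability p = (e^0.07 − 0.65)/(1.45 − 0.65) = 0.4225/0.8000 = 0.5281
Terminal stock prices: S_uu = 262.8, S_ud = 117.8, S_dd = 52.81
Terminal payoffs (S − K): max(152.8, 0) = 152.8, max(7.812, 0) = 7.812, max(-57.19, 0) = 0
Node u (S = 181.2): V_u = e^(−0.07)·[0.5281·152.8125 + 0.4719·7.8125] = 78.6867
Node d (S = 81.25): V_d = e^(−0.07)·[0.5281·7.8125 + 0.4719·0.0000] = 3.8471
Node 0 (S = 125): V_0 = e^(−0.07)·[0.5281·78.6867 + 0.4719·3.8471] = 40.4403

$40.44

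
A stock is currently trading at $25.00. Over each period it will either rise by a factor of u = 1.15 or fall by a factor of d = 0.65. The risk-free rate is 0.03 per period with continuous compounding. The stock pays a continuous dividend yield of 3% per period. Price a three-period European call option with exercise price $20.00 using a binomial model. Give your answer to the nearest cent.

Per-period risk-free factor R = e^0.03 = 1.0305; dividend-adjusted growth = e^(0.03−0.03) = 1.0000.
Risk-neutral probability p = (1.0000 − 0.65)/(1.15 − 0.65) = 0.3500/0.5000 = 0.7000
Terminal stock prices: S_uuu = 38.02, S_uud = 21.49, S_udd = 12.15, S_ddd = 6.866
Terminal payoffs (S − K): max(18.02, 0) = 18.02, max(1.491, 0) = 1.491, max(-7.853, 0) = 0, max(-13.13, 0) = 0
Node uu (S = 33.06): V_uu = e^(−0.03)·[0.7000·18.0219 + 0.3000·1.4906] = 12.6764
Node ud (S = 18.69): V_ud = e^(−0.03)·[0.7000·1.4906 + 0.3000·0.0000] = 1.0126
Node dd (S = 10.56): V_dd = e^(−0.03)·[0.7000·0.0000 + 0.3000·0.0000] = 0.0000
Node u (S = 28.75): V_u = e^(−0.03)·[0.7000·12.6764 + 0.3000·1.0126] = 8.9061
Node d (S = 16.25): V_d = e^(−0.03)·[0.7000·1.0126 + 0.3000·0.0000] = 0.6879
Node 0 (S = 25): V_0 = e^(−0.03)·[0.7000·8.9061 + 0.3000·0.6879] = 6.2503

$6.25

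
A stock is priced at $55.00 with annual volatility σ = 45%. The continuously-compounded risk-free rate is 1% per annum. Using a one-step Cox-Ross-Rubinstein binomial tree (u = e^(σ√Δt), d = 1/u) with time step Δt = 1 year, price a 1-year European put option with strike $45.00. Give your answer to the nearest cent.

CRR parameters: u = e^(σ√Δt) = e^(0.45·√1) = 1.5683, d = 1/u = 0.6376
Per-period rate: rΔt = 0.01·1 = 0.01, so R = e^0.01 = 1.0101
Risk-neutral probability p = (e^0.01 − 0.6376)/(1.5683 − 0.6376) = 0.3724/0.9307 = 0.4002
Terminal stock prices: S_u = 86.26, S_d = 35.07
Terminal payoffs (K − S): max(-41.26, 0) = 0, max(9.93, 0) = 9.93
Node 0 (S = 55): V_0 = e^(−0.01)·[0.4002·0.0000 + 0.5998·9.9305] = 5.8974

$5.90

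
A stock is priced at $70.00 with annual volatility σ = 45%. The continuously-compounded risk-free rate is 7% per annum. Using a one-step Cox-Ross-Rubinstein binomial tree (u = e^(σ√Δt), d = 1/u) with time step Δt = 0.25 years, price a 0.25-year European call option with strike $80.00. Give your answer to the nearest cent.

$3.64

CRR parameters: u = e^(σ√Δt) = e^(0.45·√0.25) = 1.2523, d = 1/u = 0.7985
Per-period rate: rΔt = 0.07·0.25 = 0.0175, so R = e^0.0175 = 1.0177
Risk-neutral probability p = (e^0.0175 − 0.7985)/(1.2523 − 0.7985) = 0.2191/0.4538 = 0.4829
Terminal stock prices: S_u = 87.66, S_d = 55.9
Terminal payoffs (S − K): max(7.663, 0) = 7.663, max(-24.1, 0) = 0
Node 0 (S = 70): V_0 = e^(−0.0175)·[0.4829·7.6626 + 0.5171·0.0000] = 3.6360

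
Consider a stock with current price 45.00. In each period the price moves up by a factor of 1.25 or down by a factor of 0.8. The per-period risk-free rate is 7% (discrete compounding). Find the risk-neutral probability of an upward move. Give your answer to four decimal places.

p = 0.6000

Risk-neutral probability p = (1 + 0.07 − 0.8)/(1.25 − 0.8) = 0.2700/0.4500 = 0.6000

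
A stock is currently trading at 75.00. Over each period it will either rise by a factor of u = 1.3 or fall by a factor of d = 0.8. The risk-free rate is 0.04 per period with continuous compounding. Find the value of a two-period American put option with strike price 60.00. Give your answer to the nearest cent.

2.98

Risk-neutral probability p = (e^0.04 − 0.8)/(1.3 − 0.8) = 0.2408/0.5000 = 0.4816
Terminal stock prices: S_uu = 126.8, S_ud = 78, S_dd = 48
Terminal payoffs (K − S): max(-66.75, 0) = 0, max(-18, 0) = 0, max(12, 0) = 12
Node u (S = 97.5): continuation = e^(−0.04)·[0.4816·0.0000 + 0.5184·0.0000] = 0.0000; exercise value = 0.0000 ≤ continuation, so V_u = 0.0000
Node d (S = 60): continuation = e^(−0.04)·[0.4816·0.0000 + 0.5184·12.0000] = 5.9766; exercise value = 0.0000 ≤ continuation, so V_d = 5.9766
Node 0 (S = 75): continuation = e^(−0.04)·[0.4816·0.0000 + 0.5184·5.9766] = 2.9767; exercise value = 0.0000 ≤ continuation, so V_0 = 2.9767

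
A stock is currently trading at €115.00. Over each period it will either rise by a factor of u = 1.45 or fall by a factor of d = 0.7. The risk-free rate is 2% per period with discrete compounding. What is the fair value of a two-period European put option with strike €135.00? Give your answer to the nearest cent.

Risk-neutral probability p = (1 + 0.02 − 0.7)/(1.45 − 0.7) = 0.3200/0.7500 = 0.4267
Terminal stock prices: S_uu = 241.8, S_ud = 116.7, S_dd = 56.35
Terminal payoffs (K − S): max(-106.8, 0) = 0, max(18.28, 0) = 18.28, max(78.65, 0) = 78.65
Node u (S = 166.8): V_u = 1/1.02·[0.4267·0.0000 + 0.5733·18.2750] = 10.2722
Node d (S = 80.5): V_d = 1/1.02·[0.4267·18.2750 + 0.5733·78.6500] = 51.8529
Node 0 (S = 115): V_0 = 1/1.02·[0.4267·10.2722 + 0.5733·51.8529] = 33.4430

€33.44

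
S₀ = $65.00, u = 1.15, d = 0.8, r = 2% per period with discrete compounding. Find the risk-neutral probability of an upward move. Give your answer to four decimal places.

Risk-neutral probability p = (1 + 0.02 − 0.8)/(1.15 − 0.8) = 0.2200/0.3500 = 0.6286

p = 0.6286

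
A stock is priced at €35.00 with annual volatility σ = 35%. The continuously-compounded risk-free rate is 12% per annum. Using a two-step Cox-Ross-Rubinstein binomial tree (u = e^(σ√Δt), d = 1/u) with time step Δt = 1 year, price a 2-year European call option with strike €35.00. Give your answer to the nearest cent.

€9.78

CRR parameters: u = e^(σ√Δt) = e^(0.35·√1) = 1.4191, d = 1/u = 0.7047
Per-period rate: rΔt = 0.12·1 = 0.12, so R = e^0.12 = 1.1275
Risk-neutral probability p = (e^0.12 − 0.7047)/(1.4191 − 0.7047) = 0.4228/0.7144 = 0.5919
Terminal stock prices: S_uu = 70.48, S_ud = 35, S_dd = 17.38
Terminal payoffs (S − K): max(35.48, 0) = 35.48, max(0, 0) = 0, max(-17.62, 0) = 0
Node u (S = 49.67): V_u = e^(−0.12)·[0.5919·35.4813 + 0.4081·0.0000] = 18.6251
Node d (S = 24.66): V_d = e^(−0.12)·[0.5919·0.0000 + 0.4081·0.0000] = 0.0000
Node 0 (S = 35): V_0 = e^(−0.12)·[0.5919·18.6251 + 0.4081·0.0000] = 9.7769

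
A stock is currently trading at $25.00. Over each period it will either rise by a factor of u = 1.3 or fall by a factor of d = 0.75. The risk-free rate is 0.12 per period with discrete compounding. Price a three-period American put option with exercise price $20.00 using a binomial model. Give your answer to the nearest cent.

$0.68

Risk-neutral probability p = (1 + 0.12 − 0.75)/(1.3 − 0.75) = 0.3700/0.5500 = 0.6727
Terminal stock prices: S_uuu = 54.93, S_uud = 31.69, S_udd = 18.28, S_ddd = 10.55
Terminal payoffs (K − S): max(-34.93, 0) = 0, max(-11.69, 0) = 0, max(1.719, 0) = 1.719, max(9.453, 0) = 9.453
Node uu (S = 42.25): continuation = 1/1.12·[0.6727·0.0000 + 0.3273·0.0000] = 0.0000; exercise value = 0.0000 ≤ continuation, so V_uu = 0.0000
Node ud (S = 24.38): continuation = 1/1.12·[0.6727·0.0000 + 0.3273·1.7188] = 0.5022; exercise value = 0.0000 ≤ continuation, so V_ud = 0.5022
Node dd (S = 14.06): continuation = 1/1.12·[0.6727·1.7188 + 0.3273·9.4531] = 3.7946; exercise value = 5.9375 > continuation, so V_dd = 5.9375 (exercise)
Node u (S = 32.5): continuation = 1/1.12·[0.6727·0.0000 + 0.3273·0.5022] = 0.1468; exercise value = 0.0000 ≤ continuation, so V_u = 0.1468
Node d (S = 18.75): continuation = 1/1.12·[0.6727·0.5022 + 0.3273·5.9375] = 2.0366; exercise value = 1.2500 ≤ continuation, so V_d = 2.0366
Node 0 (S = 25): continuation = 1/1.12·[0.6727·0.1468 + 0.3273·2.0366] = 0.6833; exercise value = 0.0000 ≤ continuation, so V_0 = 0.6833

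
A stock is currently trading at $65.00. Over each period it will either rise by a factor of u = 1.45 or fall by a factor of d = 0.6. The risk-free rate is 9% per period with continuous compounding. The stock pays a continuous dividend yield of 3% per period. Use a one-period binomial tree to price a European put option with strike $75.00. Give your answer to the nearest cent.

Per-period risk-free factor R = e^0.09 = 1.0942; dividend-adjusted growth = e^(0.09−0.03) = 1.0618.
Risk-neutral probability p = (1.0618 − 0.6)/(1.45 − 0.6) = 0.4618/0.8500 = 0.5433
Terminal stock prices: S_u = 94.25, S_d = 39
Terminal payoffs (K − S): max(-19.25, 0) = 0, max(36, 0) = 36
Node 0 (S = 65): V_0 = e^(−0.09)·[0.5433·0.0000 + 0.4567·36.0000] = 15.0249

$15.02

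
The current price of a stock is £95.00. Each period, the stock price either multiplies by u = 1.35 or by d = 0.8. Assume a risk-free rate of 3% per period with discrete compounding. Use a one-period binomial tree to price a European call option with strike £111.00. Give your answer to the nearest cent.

Risk-neutral probability p = (1 + 0.03 − 0.8)/(1.35 − 0.8) = 0.2300/0.5500 = 0.4182
Terminal stock prices: S_u = 128.2, S_d = 76
Terminal payoffs (S − K): max(17.25, 0) = 17.25, max(-35, 0) = 0
Node 0 (S = 95): V_0 = 1/1.03·[0.4182·17.2500 + 0.5818·0.0000] = 7.0035

£7.00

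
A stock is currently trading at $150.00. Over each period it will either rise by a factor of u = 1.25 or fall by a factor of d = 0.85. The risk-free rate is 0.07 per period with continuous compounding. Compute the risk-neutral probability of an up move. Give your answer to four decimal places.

Risk-neutral probability p = (e^0.07 − 0.85)/(1.25 − 0.85) = 0.2225/0.4000 = 0.5563

p = 0.5563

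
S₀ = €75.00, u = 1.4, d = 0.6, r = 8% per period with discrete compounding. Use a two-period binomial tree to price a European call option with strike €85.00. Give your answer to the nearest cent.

€19.14

Risk-neutral probability p = (1 + 0.08 − 0.6)/(1.4 − 0.6) = 0.4800/0.8000 = 0.6000
Terminal stock prices: S_uu = 147, S_ud = 63, S_dd = 27
Terminal payoffs (S − K): max(62, 0) = 62, max(-22, 0) = 0, max(-58, 0) = 0
Node u (S = 105): V_u = 1/1.08·[0.6000·62.0000 + 0.4000·0.0000] = 34.4444
Node d (S = 45): V_d = 1/1.08·[0.6000·0.0000 + 0.4000·0.0000] = 0.0000
Node 0 (S = 75): V_0 = 1/1.08·[0.6000·34.4444 + 0.4000·0.0000] = 19.1358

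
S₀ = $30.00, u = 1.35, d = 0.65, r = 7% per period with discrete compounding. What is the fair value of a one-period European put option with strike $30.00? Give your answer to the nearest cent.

Risk-neutral probability p = (1 + 0.07 − 0.65)/(1.35 − 0.65) = 0.4200/0.7000 = 0.6000
Terminal stock prices: S_u = 40.5, S_d = 19.5
Terminal payoffs (K − S): max(-10.5, 0) = 0, max(10.5, 0) = 10.5
Node 0 (S = 30): V_0 = 1/1.07·[0.6000·0.0000 + 0.4000·10.5000] = 3.9252

$3.93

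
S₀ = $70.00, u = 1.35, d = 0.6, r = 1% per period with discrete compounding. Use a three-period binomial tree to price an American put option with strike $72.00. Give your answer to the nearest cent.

Risk-neutral probability p = (1 + 0.01 − 0.6)/(1.35 − 0.6) = 0.4100/0.7500 = 0.5467
Terminal stock prices: S_uuu = 172.2, S_uud = 76.55, S_udd = 34.02, S_ddd = 15.12
Terminal payoffs (K − S): max(-100.2, 0) = 0, max(-4.545, 0) = 0, max(37.98, 0) = 37.98, max(56.88, 0) = 56.88
Node uu (S = 127.6): continuation = 1/1.01·[0.5467·0.0000 + 0.4533·0.0000] = 0.0000; exercise value = 0.0000 ≤ continuation, so V_uu = 0.0000
Node ud (S = 56.7): continuation = 1/1.01·[0.5467·0.0000 + 0.4533·37.9800] = 17.0471; exercise value = 15.3000 ≤ continuation, so V_ud = 17.0471
Node dd (S = 25.2): continuation = 1/1.01·[0.5467·37.9800 + 0.4533·56.8800] = 46.0871; exercise value = 46.8000 > continuation, so V_dd = 46.8000 (exercise)
Node u (S = 94.5): continuation = 1/1.01·[0.5467·0.0000 + 0.4533·17.0471] = 7.6515; exercise value = 0.0000 ≤ continuation, so V_u = 7.6515
Node d (S = 42): continuation = 1/1.01·[0.5467·17.0471 + 0.4533·46.8000] = 30.2328; exercise value = 30.0000 ≤ continuation, so V_d = 30.2328
Node 0 (S = 70): continuation = 1/1.01·[0.5467·7.6515 + 0.4533·30.2328] = 17.7112; exercise value = 2.0000 ≤ continuation, so V_0 = 17.7112

$17.71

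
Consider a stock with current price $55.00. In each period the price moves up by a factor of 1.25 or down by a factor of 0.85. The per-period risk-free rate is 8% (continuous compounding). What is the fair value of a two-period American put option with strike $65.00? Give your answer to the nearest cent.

Risk-neutral probability p = (e^0.08 − 0.85)/(1.25 − 0.85) = 0.2333/0.4000 = 0.5832
Terminal stock prices: S_uu = 85.94, S_ud = 58.44, S_dd = 39.74
Terminal payoffs (K − S): max(-20.94, 0) = 0, max(6.562, 0) = 6.562, max(25.26, 0) = 25.26
Node u (S = 68.75): continuation = e^(−0.08)·[0.5832·0.0000 + 0.4168·6.5625] = 2.5248; exercise value = 0.0000 ≤ continuation, so V_u = 2.5248
Node d (S = 46.75): continuation = e^(−0.08)·[0.5832·6.5625 + 0.4168·25.2625] = 13.2526; exercise value = 18.2500 > continuation, so V_d = 18.2500 (exercise)
Node 0 (S = 55): continuation = e^(−0.08)·[0.5832·2.5248 + 0.4168·18.2500] = 8.3808; exercise value = 10.0000 > continuation, so V_0 = 10.0000 (exercise)

$10.00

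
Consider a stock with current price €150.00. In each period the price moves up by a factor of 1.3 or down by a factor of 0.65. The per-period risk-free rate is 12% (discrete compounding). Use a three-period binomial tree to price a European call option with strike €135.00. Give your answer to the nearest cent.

€61.56

Risk-neutral probability p = (1 + 0.12 − 0.65)/(1.3 − 0.65) = 0.4700/0.6500 = 0.7231
Terminal stock prices: S_uuu = 329.6, S_uud = 164.8, S_udd = 82.39, S_ddd = 41.19
Terminal payoffs (S − K): max(194.6, 0) = 194.6, max(29.78, 0) = 29.78, max(-52.61, 0) = 0, max(-93.81, 0) = 0
Node uu (S = 253.5): V_uu = 1/1.12·[0.7231·194.5500 + 0.2769·29.7750] = 132.9643
Node ud (S = 126.8): V_ud = 1/1.12·[0.7231·29.7750 + 0.2769·0.0000] = 19.2229
Node dd (S = 63.38): V_dd = 1/1.12·[0.7231·0.0000 + 0.2769·0.0000] = 0.0000
Node u (S = 195): V_u = 1/1.12·[0.7231·132.9643 + 0.2769·19.2229] = 90.5952
Node d (S = 97.5): V_d = 1/1.12·[0.7231·19.2229 + 0.2769·0.0000] = 12.4104
Node 0 (S = 150): V_0 = 1/1.12·[0.7231·90.5952 + 0.2769·12.4104] = 61.5572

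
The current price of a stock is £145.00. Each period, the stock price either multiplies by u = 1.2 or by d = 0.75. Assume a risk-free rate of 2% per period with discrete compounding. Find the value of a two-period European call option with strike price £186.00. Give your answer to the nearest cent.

£7.89

Risk-neutral probability p = (1 + 0.02 − 0.75)/(1.2 − 0.75) = 0.2700/0.4500 = 0.6000
Terminal stock prices: S_uu = 208.8, S_ud = 130.5, S_dd = 81.56
Terminal payoffs (S − K): max(22.8, 0) = 22.8, max(-55.5, 0) = 0, max(-104.4, 0) = 0
Node u (S = 174): V_u = 1/1.02·[0.6000·22.8000 + 0.4000·0.0000] = 13.4118
Node d (S = 108.8): V_d = 1/1.02·[0.6000·0.0000 + 0.4000·0.0000] = 0.0000
Node 0 (S = 145): V_0 = 1/1.02·[0.6000·13.4118 + 0.4000·0.0000] = 7.8893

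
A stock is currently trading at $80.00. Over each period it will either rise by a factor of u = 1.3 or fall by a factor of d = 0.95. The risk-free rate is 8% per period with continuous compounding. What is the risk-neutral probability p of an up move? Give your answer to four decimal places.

p = 0.3808

Risk-neutral probability p = (e^0.08 − 0.95)/(1.3 − 0.95) = 0.1333/0.3500 = 0.3808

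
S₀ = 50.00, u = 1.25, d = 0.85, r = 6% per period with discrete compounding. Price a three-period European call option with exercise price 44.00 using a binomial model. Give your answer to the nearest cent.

14.25

Risk-neutral probability p = (1 + 0.06 − 0.85)/(1.25 − 0.85) = 0.2100/0.4000 = 0.5250
Terminal stock prices: S_uuu = 97.66, S_uud = 66.41, S_udd = 45.16, S_ddd = 30.71
Terminal payoffs (S − K): max(53.66, 0) = 53.66, max(22.41, 0) = 22.41, max(1.156, 0) = 1.156, max(-13.29, 0) = 0
Node uu (S = 78.12): V_uu = 1/1.06·[0.5250·53.6562 + 0.4750·22.4062] = 36.6156
Node ud (S = 53.12): V_ud = 1/1.06·[0.5250·22.4062 + 0.4750·1.1562] = 11.6156
Node dd (S = 36.12): V_dd = 1/1.06·[0.5250·1.1562 + 0.4750·0.0000] = 0.5727
Node u (S = 62.5): V_u = 1/1.06·[0.5250·36.6156 + 0.4750·11.6156] = 23.3402
Node d (S = 42.5): V_d = 1/1.06·[0.5250·11.6156 + 0.4750·0.5727] = 6.0096
Node 0 (S = 50): V_0 = 1/1.06·[0.5250·23.3402 + 0.4750·6.0096] = 14.2530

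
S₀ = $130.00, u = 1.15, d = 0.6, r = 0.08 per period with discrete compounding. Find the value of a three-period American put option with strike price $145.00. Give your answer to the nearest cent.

$16.38

Risk-neutral probability p = (1 + 0.08 − 0.6)/(1.15 − 0.6) = 0.4800/0.5500 = 0.8727
Terminal stock prices: S_uuu = 197.7, S_uud = 103.2, S_udd = 53.82, S_ddd = 28.08
Terminal payoffs (K − S): max(-52.71, 0) = 0, max(41.85, 0) = 41.85, max(91.18, 0) = 91.18, max(116.9, 0) = 116.9
Node uu (S = 171.9): continuation = 1/1.08·[0.8727·0.0000 + 0.1273·41.8450] = 4.9312; exercise value = 0.0000 ≤ continuation, so V_uu = 4.9312
Node ud (S = 89.7): continuation = 1/1.08·[0.8727·41.8450 + 0.1273·91.1800] = 44.5593; exercise value = 55.3000 > continuation, so V_ud = 55.3000 (exercise)
Node dd (S = 46.8): continuation = 1/1.08·[0.8727·91.1800 + 0.1273·116.9200] = 87.4593; exercise value = 98.2000 > continuation, so V_dd = 98.2000 (exercise)
Node u (S = 149.5): continuation = 1/1.08·[0.8727·4.9312 + 0.1273·55.3000] = 10.5017; exercise value = 0.0000 ≤ continuation, so V_u = 10.5017
Node d (S = 78): continuation = 1/1.08·[0.8727·55.3000 + 0.1273·98.2000] = 56.2593; exercise value = 67.0000 > continuation, so V_d = 67.0000 (exercise)
Node 0 (S = 130): continuation = 1/1.08·[0.8727·10.5017 + 0.1273·67.0000] = 16.3818; exercise value = 15.0000 ≤ continuation, so V_0 = 16.3818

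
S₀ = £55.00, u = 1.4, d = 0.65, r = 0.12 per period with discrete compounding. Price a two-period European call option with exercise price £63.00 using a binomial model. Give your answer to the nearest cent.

Risk-neutral probability p = (1 + 0.12 − 0.65)/(1.4 − 0.65) = 0.4700/0.7500 = 0.6267
Terminal stock prices: S_uu = 107.8, S_ud = 50.05, S_dd = 23.24
Terminal payoffs (S − K): max(44.8, 0) = 44.8, max(-12.95, 0) = 0, max(-39.76, 0) = 0
Node u (S = 77): V_u = 1/1.12·[0.6267·44.8000 + 0.3733·0.0000] = 25.0667
Node d (S = 35.75): V_d = 1/1.12·[0.6267·0.0000 + 0.3733·0.0000] = 0.0000
Node 0 (S = 55): V_0 = 1/1.12·[0.6267·25.0667 + 0.3733·0.0000] = 14.0254

£14.03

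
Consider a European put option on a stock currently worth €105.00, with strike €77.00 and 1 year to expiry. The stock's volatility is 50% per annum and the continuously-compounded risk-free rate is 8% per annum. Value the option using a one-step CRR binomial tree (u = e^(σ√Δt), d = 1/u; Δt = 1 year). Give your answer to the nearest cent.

€6.67

CRR parameters: u = e^(σ√Δt) = e^(0.5·√1) = 1.6487, d = 1/u = 0.6065
Per-period rate: rΔt = 0.08·1 = 0.08, so R = e^0.08 = 1.0833
Risk-neutral probability p = (e^0.08 − 0.6065)/(1.6487 − 0.6065) = 0.4768/1.0422 = 0.4575
Terminal stock prices: S_u = 173.1, S_d = 63.69
Terminal payoffs (K − S): max(-96.12, 0) = 0, max(13.31, 0) = 13.31
Node 0 (S = 105): V_0 = e^(−0.08)·[0.4575·0.0000 + 0.5425·13.3143] = 6.6682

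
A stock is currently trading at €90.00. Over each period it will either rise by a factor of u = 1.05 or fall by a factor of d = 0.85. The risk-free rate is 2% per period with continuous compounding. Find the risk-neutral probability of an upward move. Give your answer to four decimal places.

Risk-neutral probability p = (e^0.02 − 0.85)/(1.05 − 0.85) = 0.1702/0.2000 = 0.8510

p = 0.8510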